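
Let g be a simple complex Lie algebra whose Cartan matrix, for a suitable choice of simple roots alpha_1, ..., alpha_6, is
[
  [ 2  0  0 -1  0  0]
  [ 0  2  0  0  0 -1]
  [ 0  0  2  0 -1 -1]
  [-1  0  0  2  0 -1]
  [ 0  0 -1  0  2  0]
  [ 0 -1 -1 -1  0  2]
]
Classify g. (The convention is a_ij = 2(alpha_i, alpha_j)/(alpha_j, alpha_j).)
E6

The matrix has rank 6 with 2's on the diagonal. Reading the off-diagonal entries as Dynkin edges (a single edge where a_ij = a_ji = -1; a double or triple edge where a_ij * a_ji = 2 or 3), the diagram is a chain of 5 nodes with one extra node attached to the third node from one end (E_6). One simple-root ordering that puts it in standard form is (alpha_5, alpha_2, alpha_3, alpha_6, alpha_4, alpha_1). So the algebra is type E_6.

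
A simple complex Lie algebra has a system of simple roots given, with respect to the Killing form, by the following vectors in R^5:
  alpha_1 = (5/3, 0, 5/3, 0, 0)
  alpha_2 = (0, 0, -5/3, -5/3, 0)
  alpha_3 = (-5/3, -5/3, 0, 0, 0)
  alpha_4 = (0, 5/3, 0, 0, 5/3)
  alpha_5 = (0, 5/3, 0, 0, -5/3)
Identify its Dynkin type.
Compute the Cartan integers a_ij = 2(alpha_i, alpha_j)/(alpha_j, alpha_j); the resulting 5x5 Cartan matrix is
[[2, -1, -1, 0, 0], [-1, 2, 0, 0, 0], [-1, 0, 2, -1, -1], [0, 0, -1, 2, 0], [0, 0, -1, 0, 2]].
All simple roots have the same length, so the diagram is simply laced. The associated Dynkin diagram is a chain of 3 nodes with a fork of two nodes at one end (D_5), so the type is D_5 (the algebra so(10)).

type D_5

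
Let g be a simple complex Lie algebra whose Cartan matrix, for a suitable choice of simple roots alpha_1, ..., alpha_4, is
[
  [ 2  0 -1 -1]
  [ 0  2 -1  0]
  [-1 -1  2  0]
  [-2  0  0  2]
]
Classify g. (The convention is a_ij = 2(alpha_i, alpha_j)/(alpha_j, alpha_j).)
The matrix has rank 4 with 2's on the diagonal. Reading the off-diagonal entries as Dynkin edges (a single edge where a_ij = a_ji = -1; a double or triple edge where a_ij * a_ji = 2 or 3), the diagram is a chain of 4 nodes with a double edge at one end; the terminal node there is the unique long simple root (C_4). One simple-root ordering that puts it in standard form is (alpha_2, alpha_3, alpha_1, alpha_4). So the algebra is type C_4, i.e. sp(8).

C_4 (sp(8))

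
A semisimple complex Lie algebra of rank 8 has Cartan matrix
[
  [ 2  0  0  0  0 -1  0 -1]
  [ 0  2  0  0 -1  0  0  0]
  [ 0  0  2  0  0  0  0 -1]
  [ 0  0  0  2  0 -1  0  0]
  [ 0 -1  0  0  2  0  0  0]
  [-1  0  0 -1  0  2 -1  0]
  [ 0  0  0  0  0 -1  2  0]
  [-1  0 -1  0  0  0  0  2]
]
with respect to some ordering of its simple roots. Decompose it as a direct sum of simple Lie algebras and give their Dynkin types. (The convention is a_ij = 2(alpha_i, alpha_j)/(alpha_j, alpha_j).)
The diagram associated to this matrix has two connected components: the simple roots {alpha_2, alpha_5} form a chain of 2 nodes with single edges (A_2), and {alpha_1, alpha_3, alpha_4, alpha_6, alpha_7, alpha_8} form a chain of 4 nodes with a fork of two nodes at one end (D_6). A semisimple Lie algebra decomposes uniquely as the direct sum of simple ideals, one per connected component of its Dynkin diagram, so g ≅ A_2 ⊕ D_6 (dimension 8 + 66 = 74).

A_2 ⊕ D_6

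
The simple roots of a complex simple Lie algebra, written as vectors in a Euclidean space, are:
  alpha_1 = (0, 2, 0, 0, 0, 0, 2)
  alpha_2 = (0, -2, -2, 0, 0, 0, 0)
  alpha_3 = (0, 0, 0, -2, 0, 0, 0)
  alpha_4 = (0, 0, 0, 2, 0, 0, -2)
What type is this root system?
Compute the Cartan integers a_ij = 2(alpha_i, alpha_j)/(alpha_j, alpha_j); the resulting 4x4 Cartan matrix is
[[2, -1, 0, -1], [-1, 2, 0, 0], [0, 0, 2, -1], [-1, 0, -2, 2]].
The roots have two lengths (squared-length ratio 2:1); the short ones are alpha_{3}. The associated Dynkin diagram is a chain of 4 nodes with a double edge at one end; the terminal node there is the unique short simple root (B_4), so the type is B_4 (the algebra so(9)).

B_4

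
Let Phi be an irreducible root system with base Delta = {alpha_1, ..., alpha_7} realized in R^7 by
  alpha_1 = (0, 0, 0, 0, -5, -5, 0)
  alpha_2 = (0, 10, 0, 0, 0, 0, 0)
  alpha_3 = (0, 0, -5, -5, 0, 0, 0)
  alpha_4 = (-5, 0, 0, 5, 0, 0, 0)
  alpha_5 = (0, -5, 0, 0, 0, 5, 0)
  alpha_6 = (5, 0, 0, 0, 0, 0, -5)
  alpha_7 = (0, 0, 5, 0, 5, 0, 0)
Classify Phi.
C7

Compute the Cartan integers a_ij = 2(alpha_i, alpha_j)/(alpha_j, alpha_j); the resulting 7x7 Cartan matrix is
[[2, 0, 0, 0, -1, 0, -1], [0, 2, 0, 0, -2, 0, 0], [0, 0, 2, -1, 0, 0, -1], [0, 0, -1, 2, 0, -1, 0], [-1, -1, 0, 0, 2, 0, 0], [0, 0, 0, -1, 0, 2, 0], [-1, 0, -1, 0, 0, 0, 2]].
The roots have two lengths (squared-length ratio 2:1); the short ones are alpha_{1,3,4,5,6,7}. The associated Dynkin diagram is a chain of 7 nodes with a double edge at one end; the terminal node there is the unique long simple root (C_7), so the type is C_7 (the algebra sp(14)).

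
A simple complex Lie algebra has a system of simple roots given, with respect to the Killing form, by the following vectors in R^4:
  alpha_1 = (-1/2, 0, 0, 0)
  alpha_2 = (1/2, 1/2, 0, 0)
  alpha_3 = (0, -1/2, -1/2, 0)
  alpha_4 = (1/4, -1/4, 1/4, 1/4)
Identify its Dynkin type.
Compute the Cartan integers a_ij = 2(alpha_i, alpha_j)/(alpha_j, alpha_j); the resulting 4x4 Cartan matrix is
[[2, -1, 0, -1], [-2, 2, -1, 0], [0, -1, 2, 0], [-1, 0, 0, 2]].
The roots have two lengths (squared-length ratio 2:1); the short ones are alpha_{1,4}. The associated Dynkin diagram is a chain of 4 nodes with a double edge between the middle two (F_4), so the type is F_4.

F4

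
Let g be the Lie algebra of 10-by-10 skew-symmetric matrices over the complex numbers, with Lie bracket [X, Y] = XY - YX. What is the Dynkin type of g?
type D_5

This is so(10) with 10 even, which has dimension 10(10-1)/2 = 45 and rank 10/2 = 5. In the classification of classical Lie algebras, the orthogonal algebra so(2n) in an even number of variables has type D_n; here n = 5, so the Dynkin diagram is a chain of 3 nodes with a fork of two nodes at one end (D_5). Hence the type is D_5.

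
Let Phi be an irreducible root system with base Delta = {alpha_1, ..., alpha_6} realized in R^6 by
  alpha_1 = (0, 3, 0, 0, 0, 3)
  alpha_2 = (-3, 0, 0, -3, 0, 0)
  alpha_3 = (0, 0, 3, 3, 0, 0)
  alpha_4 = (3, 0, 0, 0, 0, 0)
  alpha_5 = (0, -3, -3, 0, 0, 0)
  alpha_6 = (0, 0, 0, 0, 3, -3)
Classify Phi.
B_6 (so(13))

Compute the Cartan integers a_ij = 2(alpha_i, alpha_j)/(alpha_j, alpha_j); the resulting 6x6 Cartan matrix is
[[2, 0, 0, 0, -1, -1], [0, 2, -1, -2, 0, 0], [0, -1, 2, 0, -1, 0], [0, -1, 0, 2, 0, 0], [-1, 0, -1, 0, 2, 0], [-1, 0, 0, 0, 0, 2]].
The roots have two lengths (squared-length ratio 2:1); the short ones are alpha_{4}. The associated Dynkin diagram is a chain of 6 nodes with a double edge at one end; the terminal node there is the unique short simple root (B_6), so the type is B_6 (the algebra so(13)).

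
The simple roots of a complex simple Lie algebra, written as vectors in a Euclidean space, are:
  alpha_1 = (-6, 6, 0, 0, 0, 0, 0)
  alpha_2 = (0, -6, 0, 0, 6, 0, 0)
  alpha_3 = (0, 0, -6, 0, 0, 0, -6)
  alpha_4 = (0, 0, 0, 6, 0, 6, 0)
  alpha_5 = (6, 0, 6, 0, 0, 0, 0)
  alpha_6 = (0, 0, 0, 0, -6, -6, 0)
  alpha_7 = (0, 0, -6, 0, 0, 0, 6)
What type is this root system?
Compute the Cartan integers a_ij = 2(alpha_i, alpha_j)/(alpha_j, alpha_j); the resulting 7x7 Cartan matrix is
[[2, -1, 0, 0, -1, 0, 0], [-1, 2, 0, 0, 0, -1, 0], [0, 0, 2, 0, -1, 0, 0], [0, 0, 0, 2, 0, -1, 0], [-1, 0, -1, 0, 2, 0, -1], [0, -1, 0, -1, 0, 2, 0], [0, 0, 0, 0, -1, 0, 2]].
All simple roots have the same length, so the diagram is simply laced. The associated Dynkin diagram is a chain of 5 nodes with a fork of two nodes at one end (D_7), so the type is D_7 (the algebra so(14)).

type D_7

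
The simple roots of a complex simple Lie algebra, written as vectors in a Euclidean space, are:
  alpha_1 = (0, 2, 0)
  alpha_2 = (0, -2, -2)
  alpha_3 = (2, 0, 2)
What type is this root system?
Compute the Cartan integers a_ij = 2(alpha_i, alpha_j)/(alpha_j, alpha_j); the resulting 3x3 Cartan matrix is
[[2, -1, 0], [-2, 2, -1], [0, -1, 2]].
The roots have two lengths (squared-length ratio 2:1); the short ones are alpha_{1}. The associated Dynkin diagram is a chain of 3 nodes with a double edge at one end; the terminal node there is the unique short simple root (B_3), so the type is B_3 (the algebra so(7)).

B3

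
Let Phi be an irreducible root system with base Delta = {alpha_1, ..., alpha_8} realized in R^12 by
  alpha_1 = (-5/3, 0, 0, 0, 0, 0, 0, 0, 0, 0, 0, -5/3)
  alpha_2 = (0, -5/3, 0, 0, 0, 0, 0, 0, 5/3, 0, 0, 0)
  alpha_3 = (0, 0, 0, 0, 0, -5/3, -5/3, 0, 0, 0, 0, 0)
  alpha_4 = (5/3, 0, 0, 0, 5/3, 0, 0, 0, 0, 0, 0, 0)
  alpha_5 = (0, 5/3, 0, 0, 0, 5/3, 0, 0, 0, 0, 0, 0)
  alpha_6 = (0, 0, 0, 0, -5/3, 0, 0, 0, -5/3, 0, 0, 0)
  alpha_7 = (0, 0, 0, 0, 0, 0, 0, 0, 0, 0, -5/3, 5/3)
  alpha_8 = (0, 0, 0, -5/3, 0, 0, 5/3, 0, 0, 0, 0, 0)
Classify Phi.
type A_8

Compute the Cartan integers a_ij = 2(alpha_i, alpha_j)/(alpha_j, alpha_j); the resulting 8x8 Cartan matrix is
[[2, 0, 0, -1, 0, 0, -1, 0], [0, 2, 0, 0, -1, -1, 0, 0], [0, 0, 2, 0, -1, 0, 0, -1], [-1, 0, 0, 2, 0, -1, 0, 0], [0, -1, -1, 0, 2, 0, 0, 0], [0, -1, 0, -1, 0, 2, 0, 0], [-1, 0, 0, 0, 0, 0, 2, 0], [0, 0, -1, 0, 0, 0, 0, 2]].
All simple roots have the same length, so the diagram is simply laced. The associated Dynkin diagram is a chain of 8 nodes with single edges (A_8), so the type is A_8 (the algebra sl(9)).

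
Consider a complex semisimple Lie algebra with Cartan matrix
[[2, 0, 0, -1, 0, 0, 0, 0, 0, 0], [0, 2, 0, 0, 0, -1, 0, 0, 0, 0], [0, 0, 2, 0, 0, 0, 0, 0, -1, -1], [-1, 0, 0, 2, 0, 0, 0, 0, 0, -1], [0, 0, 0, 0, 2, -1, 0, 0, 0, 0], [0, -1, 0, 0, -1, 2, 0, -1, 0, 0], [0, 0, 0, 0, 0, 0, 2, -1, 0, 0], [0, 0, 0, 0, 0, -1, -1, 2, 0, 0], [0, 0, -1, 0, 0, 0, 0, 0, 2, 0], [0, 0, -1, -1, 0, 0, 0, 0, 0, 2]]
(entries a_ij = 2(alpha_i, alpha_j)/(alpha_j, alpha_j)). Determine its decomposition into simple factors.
type A_5 ⊕ type D_5

The diagram associated to this matrix has two connected components: the simple roots {alpha_1, alpha_3, alpha_4, alpha_9, alpha_10} form a chain of 5 nodes with single edges (A_5), and {alpha_2, alpha_5, alpha_6, alpha_7, alpha_8} form a chain of 3 nodes with a fork of two nodes at one end (D_5). A semisimple Lie algebra decomposes uniquely as the direct sum of simple ideals, one per connected component of its Dynkin diagram, so g ≅ A_5 ⊕ D_5 (dimension 35 + 45 = 80).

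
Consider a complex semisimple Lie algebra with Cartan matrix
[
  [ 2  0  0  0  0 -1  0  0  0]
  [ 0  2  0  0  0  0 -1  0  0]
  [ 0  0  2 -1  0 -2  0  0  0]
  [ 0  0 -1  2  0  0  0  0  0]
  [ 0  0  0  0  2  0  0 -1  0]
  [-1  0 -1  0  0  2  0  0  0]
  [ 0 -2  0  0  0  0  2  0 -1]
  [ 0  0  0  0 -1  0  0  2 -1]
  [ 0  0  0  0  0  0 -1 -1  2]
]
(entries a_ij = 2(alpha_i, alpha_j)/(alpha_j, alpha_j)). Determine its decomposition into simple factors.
B_5 (so(11)) + F_4

The diagram associated to this matrix has two connected components: the simple roots {alpha_2, alpha_5, alpha_7, alpha_8, alpha_9} form a chain of 5 nodes with a double edge at one end; the terminal node there is the unique short simple root (B_5), and {alpha_1, alpha_3, alpha_4, alpha_6} form a chain of 4 nodes with a double edge between the middle two (F_4). A semisimple Lie algebra decomposes uniquely as the direct sum of simple ideals, one per connected component of its Dynkin diagram, so g ≅ B_5 ⊕ F_4 (dimension 55 + 52 = 107).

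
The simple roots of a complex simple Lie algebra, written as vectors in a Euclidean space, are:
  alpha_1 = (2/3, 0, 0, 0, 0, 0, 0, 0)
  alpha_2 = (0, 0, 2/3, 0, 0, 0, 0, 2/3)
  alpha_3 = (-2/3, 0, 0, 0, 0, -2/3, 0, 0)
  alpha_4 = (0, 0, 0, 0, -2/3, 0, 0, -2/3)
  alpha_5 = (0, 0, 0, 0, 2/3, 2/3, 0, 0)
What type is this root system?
type B_5

Compute the Cartan integers a_ij = 2(alpha_i, alpha_j)/(alpha_j, alpha_j); the resulting 5x5 Cartan matrix is
[[2, 0, -1, 0, 0], [0, 2, 0, -1, 0], [-2, 0, 2, 0, -1], [0, -1, 0, 2, -1], [0, 0, -1, -1, 2]].
The roots have two lengths (squared-length ratio 2:1); the short ones are alpha_{1}. The associated Dynkin diagram is a chain of 5 nodes with a double edge at one end; the terminal node there is the unique short simple root (B_5), so the type is B_5 (the algebra so(11)).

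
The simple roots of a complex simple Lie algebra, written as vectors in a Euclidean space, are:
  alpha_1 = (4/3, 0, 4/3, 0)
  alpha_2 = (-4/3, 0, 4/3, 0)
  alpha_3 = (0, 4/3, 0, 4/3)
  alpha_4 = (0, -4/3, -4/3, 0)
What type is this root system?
Compute the Cartan integers a_ij = 2(alpha_i, alpha_j)/(alpha_j, alpha_j); the resulting 4x4 Cartan matrix is
[[2, 0, 0, -1], [0, 2, 0, -1], [0, 0, 2, -1], [-1, -1, -1, 2]].
All simple roots have the same length, so the diagram is simply laced. The associated Dynkin diagram is a chain of 2 nodes with a fork of two nodes at one end (D_4), so the type is D_4 (the algebra so(8)).

D_4 (so(8))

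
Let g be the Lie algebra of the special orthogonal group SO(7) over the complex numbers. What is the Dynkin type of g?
B_3 (so(7))

This is so(7) with 7 odd, which has dimension 7(7-1)/2 = 21 and rank (7-1)/2 = 3. In the classification of classical Lie algebras, the orthogonal algebra so(2n+1) in an odd number of variables has type B_n; here n = 3, so the Dynkin diagram is a chain of 3 nodes with a double edge at one end; the terminal node there is the unique short simple root (B_3). Hence the type is B_3.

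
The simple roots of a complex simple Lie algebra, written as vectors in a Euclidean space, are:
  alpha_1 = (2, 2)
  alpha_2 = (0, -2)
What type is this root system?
B_2

Compute the Cartan integers a_ij = 2(alpha_i, alpha_j)/(alpha_j, alpha_j); the resulting 2x2 Cartan matrix is
[[2, -2], [-1, 2]].
The roots have two lengths (squared-length ratio 2:1); the short ones are alpha_{2}. The associated Dynkin diagram is a chain of 2 nodes with a double edge at one end; the terminal node there is the unique short simple root (B_2), so the type is B_2 (the algebra so(5)).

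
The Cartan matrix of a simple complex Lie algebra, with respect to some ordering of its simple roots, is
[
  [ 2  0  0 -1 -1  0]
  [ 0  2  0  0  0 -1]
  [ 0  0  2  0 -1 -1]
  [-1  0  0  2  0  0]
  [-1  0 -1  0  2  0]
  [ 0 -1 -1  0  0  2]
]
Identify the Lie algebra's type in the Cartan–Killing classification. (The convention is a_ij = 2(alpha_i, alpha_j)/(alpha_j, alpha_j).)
The matrix has rank 6 with 2's on the diagonal. Reading the off-diagonal entries as Dynkin edges (a single edge where a_ij = a_ji = -1; a double or triple edge where a_ij * a_ji = 2 or 3), the diagram is a chain of 6 nodes with single edges (A_6). One simple-root ordering that puts it in standard form is (alpha_4, alpha_1, alpha_5, alpha_3, alpha_6, alpha_2). So the algebra is type A_6, i.e. sl(7).

A_6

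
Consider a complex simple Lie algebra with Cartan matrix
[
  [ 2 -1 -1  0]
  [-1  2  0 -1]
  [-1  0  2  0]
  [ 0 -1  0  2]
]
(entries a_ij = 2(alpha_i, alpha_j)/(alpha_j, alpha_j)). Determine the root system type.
A4

The matrix has rank 4 with 2's on the diagonal. Reading the off-diagonal entries as Dynkin edges (a single edge where a_ij = a_ji = -1; a double or triple edge where a_ij * a_ji = 2 or 3), the diagram is a chain of 4 nodes with single edges (A_4). One simple-root ordering that puts it in standard form is (alpha_4, alpha_2, alpha_1, alpha_3). So the algebra is type A_4, i.e. sl(5).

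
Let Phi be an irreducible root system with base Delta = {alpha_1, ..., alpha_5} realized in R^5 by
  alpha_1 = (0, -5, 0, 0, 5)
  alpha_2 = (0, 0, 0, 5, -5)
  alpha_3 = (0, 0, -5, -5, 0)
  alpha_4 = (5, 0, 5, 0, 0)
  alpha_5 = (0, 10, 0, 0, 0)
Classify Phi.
type C_5

Compute the Cartan integers a_ij = 2(alpha_i, alpha_j)/(alpha_j, alpha_j); the resulting 5x5 Cartan matrix is
[[2, -1, 0, 0, -1], [-1, 2, -1, 0, 0], [0, -1, 2, -1, 0], [0, 0, -1, 2, 0], [-2, 0, 0, 0, 2]].
The roots have two lengths (squared-length ratio 2:1); the short ones are alpha_{1,2,3,4}. The associated Dynkin diagram is a chain of 5 nodes with a double edge at one end; the terminal node there is the unique long simple root (C_5), so the type is C_5 (the algebra sp(10)).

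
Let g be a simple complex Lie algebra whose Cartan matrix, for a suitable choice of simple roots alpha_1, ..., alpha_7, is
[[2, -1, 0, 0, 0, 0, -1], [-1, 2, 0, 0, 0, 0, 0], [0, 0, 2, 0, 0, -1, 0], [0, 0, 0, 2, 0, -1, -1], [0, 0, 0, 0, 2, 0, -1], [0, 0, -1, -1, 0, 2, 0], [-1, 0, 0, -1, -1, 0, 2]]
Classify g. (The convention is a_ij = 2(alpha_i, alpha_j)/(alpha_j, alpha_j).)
E_7

The matrix has rank 7 with 2's on the diagonal. Reading the off-diagonal entries as Dynkin edges (a single edge where a_ij = a_ji = -1; a double or triple edge where a_ij * a_ji = 2 or 3), the diagram is a chain of 6 nodes with one extra node attached to the third node from one end (E_7). One simple-root ordering that puts it in standard form is (alpha_2, alpha_5, alpha_1, alpha_7, alpha_4, alpha_6, alpha_3). So the algebra is type E_7.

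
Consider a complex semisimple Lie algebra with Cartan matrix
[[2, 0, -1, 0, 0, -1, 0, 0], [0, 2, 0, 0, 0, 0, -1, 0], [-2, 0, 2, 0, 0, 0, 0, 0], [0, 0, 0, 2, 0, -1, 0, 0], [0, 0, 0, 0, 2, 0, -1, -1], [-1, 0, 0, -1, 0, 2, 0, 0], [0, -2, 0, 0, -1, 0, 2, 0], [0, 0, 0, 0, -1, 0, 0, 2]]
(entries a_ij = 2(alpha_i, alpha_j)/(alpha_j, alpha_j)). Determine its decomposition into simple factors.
B_4 (so(9)) + C_4 (sp(8))

The diagram associated to this matrix has two connected components: the simple roots {alpha_2, alpha_5, alpha_7, alpha_8} form a chain of 4 nodes with a double edge at one end; the terminal node there is the unique short simple root (B_4), and {alpha_1, alpha_3, alpha_4, alpha_6} form a chain of 4 nodes with a double edge at one end; the terminal node there is the unique long simple root (C_4). A semisimple Lie algebra decomposes uniquely as the direct sum of simple ideals, one per connected component of its Dynkin diagram, so g ≅ B_4 ⊕ C_4 (dimension 36 + 36 = 72).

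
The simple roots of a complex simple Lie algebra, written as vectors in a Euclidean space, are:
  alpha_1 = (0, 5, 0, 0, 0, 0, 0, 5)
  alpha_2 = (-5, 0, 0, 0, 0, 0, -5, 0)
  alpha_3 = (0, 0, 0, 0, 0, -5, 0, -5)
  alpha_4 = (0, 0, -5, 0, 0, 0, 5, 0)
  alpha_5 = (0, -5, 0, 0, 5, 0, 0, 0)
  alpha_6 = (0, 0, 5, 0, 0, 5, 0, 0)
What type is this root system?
A_6 (sl(7))

Compute the Cartan integers a_ij = 2(alpha_i, alpha_j)/(alpha_j, alpha_j); the resulting 6x6 Cartan matrix is
[[2, 0, -1, 0, -1, 0], [0, 2, 0, -1, 0, 0], [-1, 0, 2, 0, 0, -1], [0, -1, 0, 2, 0, -1], [-1, 0, 0, 0, 2, 0], [0, 0, -1, -1, 0, 2]].
All simple roots have the same length, so the diagram is simply laced. The associated Dynkin diagram is a chain of 6 nodes with single edges (A_6), so the type is A_6 (the algebra sl(7)).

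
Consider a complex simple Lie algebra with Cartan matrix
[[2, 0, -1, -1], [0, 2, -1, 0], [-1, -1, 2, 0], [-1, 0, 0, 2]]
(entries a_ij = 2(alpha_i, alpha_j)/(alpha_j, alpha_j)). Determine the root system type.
A_4

The matrix has rank 4 with 2's on the diagonal. Reading the off-diagonal entries as Dynkin edges (a single edge where a_ij = a_ji = -1; a double or triple edge where a_ij * a_ji = 2 or 3), the diagram is a chain of 4 nodes with single edges (A_4). One simple-root ordering that puts it in standard form is (alpha_2, alpha_3, alpha_1, alpha_4). So the algebra is type A_4, i.e. sl(5).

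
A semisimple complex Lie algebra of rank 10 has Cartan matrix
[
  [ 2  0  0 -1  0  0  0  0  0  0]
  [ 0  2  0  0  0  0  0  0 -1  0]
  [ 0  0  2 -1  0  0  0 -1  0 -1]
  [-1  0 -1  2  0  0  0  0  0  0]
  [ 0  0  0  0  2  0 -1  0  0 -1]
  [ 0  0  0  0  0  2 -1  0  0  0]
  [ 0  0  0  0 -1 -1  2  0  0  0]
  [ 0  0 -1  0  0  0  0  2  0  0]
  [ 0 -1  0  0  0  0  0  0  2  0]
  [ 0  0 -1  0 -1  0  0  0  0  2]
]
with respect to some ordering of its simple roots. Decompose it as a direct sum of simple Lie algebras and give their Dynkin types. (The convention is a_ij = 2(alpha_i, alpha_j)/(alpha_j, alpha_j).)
A_2 (sl(3)) + E_8

The diagram associated to this matrix has two connected components: the simple roots {alpha_2, alpha_9} form a chain of 2 nodes with single edges (A_2), and {alpha_1, alpha_3, alpha_4, alpha_5, alpha_6, alpha_7, alpha_8, alpha_10} form a chain of 7 nodes with one extra node attached to the third node from one end (E_8). A semisimple Lie algebra decomposes uniquely as the direct sum of simple ideals, one per connected component of its Dynkin diagram, so g ≅ A_2 ⊕ E_8 (dimension 8 + 248 = 256).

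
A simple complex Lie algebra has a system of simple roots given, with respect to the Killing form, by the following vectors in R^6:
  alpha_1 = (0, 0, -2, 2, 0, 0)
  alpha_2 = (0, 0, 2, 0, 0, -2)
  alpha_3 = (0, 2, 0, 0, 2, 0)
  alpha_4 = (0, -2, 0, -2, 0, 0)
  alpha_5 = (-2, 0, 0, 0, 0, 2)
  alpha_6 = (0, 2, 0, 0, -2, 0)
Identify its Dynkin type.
D_6 (so(12))

Compute the Cartan integers a_ij = 2(alpha_i, alpha_j)/(alpha_j, alpha_j); the resulting 6x6 Cartan matrix is
[[2, -1, 0, -1, 0, 0], [-1, 2, 0, 0, -1, 0], [0, 0, 2, -1, 0, 0], [-1, 0, -1, 2, 0, -1], [0, -1, 0, 0, 2, 0], [0, 0, 0, -1, 0, 2]].
All simple roots have the same length, so the diagram is simply laced. The associated Dynkin diagram is a chain of 4 nodes with a fork of two nodes at one end (D_6), so the type is D_6 (the algebra so(12)).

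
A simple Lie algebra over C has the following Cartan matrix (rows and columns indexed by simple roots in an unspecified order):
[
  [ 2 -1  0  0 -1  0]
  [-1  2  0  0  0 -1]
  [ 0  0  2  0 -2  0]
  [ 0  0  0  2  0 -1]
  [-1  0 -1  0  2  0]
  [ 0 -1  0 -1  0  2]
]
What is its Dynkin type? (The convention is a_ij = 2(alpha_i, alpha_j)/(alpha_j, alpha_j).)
The matrix has rank 6 with 2's on the diagonal. Reading the off-diagonal entries as Dynkin edges (a single edge where a_ij = a_ji = -1; a double or triple edge where a_ij * a_ji = 2 or 3), the diagram is a chain of 6 nodes with a double edge at one end; the terminal node there is the unique long simple root (C_6). One simple-root ordering that puts it in standard form is (alpha_4, alpha_6, alpha_2, alpha_1, alpha_5, alpha_3). So the algebra is type C_6, i.e. sp(12).

type C_6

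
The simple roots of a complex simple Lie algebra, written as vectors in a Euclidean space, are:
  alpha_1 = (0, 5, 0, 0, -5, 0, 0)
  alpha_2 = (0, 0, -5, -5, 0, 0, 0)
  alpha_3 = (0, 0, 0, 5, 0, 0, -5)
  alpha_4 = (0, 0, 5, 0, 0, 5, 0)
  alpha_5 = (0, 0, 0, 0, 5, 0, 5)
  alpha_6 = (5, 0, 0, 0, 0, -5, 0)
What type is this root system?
Compute the Cartan integers a_ij = 2(alpha_i, alpha_j)/(alpha_j, alpha_j); the resulting 6x6 Cartan matrix is
[[2, 0, 0, 0, -1, 0], [0, 2, -1, -1, 0, 0], [0, -1, 2, 0, -1, 0], [0, -1, 0, 2, 0, -1], [-1, 0, -1, 0, 2, 0], [0, 0, 0, -1, 0, 2]].
All simple roots have the same length, so the diagram is simply laced. The associated Dynkin diagram is a chain of 6 nodes with single edges (A_6), so the type is A_6 (the algebra sl(7)).

A_6 (sl(7))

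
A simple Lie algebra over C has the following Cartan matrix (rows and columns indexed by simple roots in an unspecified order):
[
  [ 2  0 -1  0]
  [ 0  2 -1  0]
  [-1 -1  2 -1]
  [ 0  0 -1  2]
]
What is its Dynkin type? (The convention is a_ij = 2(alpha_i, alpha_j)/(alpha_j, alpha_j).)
D_4 (so(8))

The matrix has rank 4 with 2's on the diagonal. Reading the off-diagonal entries as Dynkin edges (a single edge where a_ij = a_ji = -1; a double or triple edge where a_ij * a_ji = 2 or 3), the diagram is a chain of 2 nodes with a fork of two nodes at one end (D_4). One simple-root ordering that puts it in standard form is (alpha_1, alpha_3, alpha_4, alpha_2). So the algebra is type D_4, i.e. so(8).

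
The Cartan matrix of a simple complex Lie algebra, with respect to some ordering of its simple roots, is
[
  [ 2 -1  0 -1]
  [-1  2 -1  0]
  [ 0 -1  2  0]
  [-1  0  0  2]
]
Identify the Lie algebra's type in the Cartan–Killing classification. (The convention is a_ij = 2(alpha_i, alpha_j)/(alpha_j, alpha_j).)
A_4 (sl(5))

The matrix has rank 4 with 2's on the diagonal. Reading the off-diagonal entries as Dynkin edges (a single edge where a_ij = a_ji = -1; a double or triple edge where a_ij * a_ji = 2 or 3), the diagram is a chain of 4 nodes with single edges (A_4). One simple-root ordering that puts it in standard form is (alpha_3, alpha_2, alpha_1, alpha_4). So the algebra is type A_4, i.e. sl(5).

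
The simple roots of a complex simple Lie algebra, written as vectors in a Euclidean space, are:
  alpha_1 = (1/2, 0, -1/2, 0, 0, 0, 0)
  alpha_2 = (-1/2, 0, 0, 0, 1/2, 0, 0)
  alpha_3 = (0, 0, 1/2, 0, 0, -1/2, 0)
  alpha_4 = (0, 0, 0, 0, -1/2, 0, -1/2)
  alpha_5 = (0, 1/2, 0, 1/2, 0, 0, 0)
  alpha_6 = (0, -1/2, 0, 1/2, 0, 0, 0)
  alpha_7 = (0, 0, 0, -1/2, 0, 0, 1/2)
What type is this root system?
Compute the Cartan integers a_ij = 2(alpha_i, alpha_j)/(alpha_j, alpha_j); the resulting 7x7 Cartan matrix is
[[2, -1, -1, 0, 0, 0, 0], [-1, 2, 0, -1, 0, 0, 0], [-1, 0, 2, 0, 0, 0, 0], [0, -1, 0, 2, 0, 0, -1], [0, 0, 0, 0, 2, 0, -1], [0, 0, 0, 0, 0, 2, -1], [0, 0, 0, -1, -1, -1, 2]].
All simple roots have the same length, so the diagram is simply laced. The associated Dynkin diagram is a chain of 5 nodes with a fork of two nodes at one end (D_7), so the type is D_7 (the algebra so(14)).

D_7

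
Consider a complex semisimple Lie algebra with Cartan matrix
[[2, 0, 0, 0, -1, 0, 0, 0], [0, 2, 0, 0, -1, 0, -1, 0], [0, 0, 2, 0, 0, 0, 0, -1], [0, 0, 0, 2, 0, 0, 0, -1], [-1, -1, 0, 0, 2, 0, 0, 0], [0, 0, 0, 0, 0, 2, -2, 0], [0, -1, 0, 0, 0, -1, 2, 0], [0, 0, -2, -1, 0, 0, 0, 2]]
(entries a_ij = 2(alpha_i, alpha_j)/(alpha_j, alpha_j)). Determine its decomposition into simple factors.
The diagram associated to this matrix has two connected components: the simple roots {alpha_3, alpha_4, alpha_8} form a chain of 3 nodes with a double edge at one end; the terminal node there is the unique short simple root (B_3), and {alpha_1, alpha_2, alpha_5, alpha_6, alpha_7} form a chain of 5 nodes with a double edge at one end; the terminal node there is the unique long simple root (C_5). A semisimple Lie algebra decomposes uniquely as the direct sum of simple ideals, one per connected component of its Dynkin diagram, so g ≅ B_3 ⊕ C_5 (dimension 21 + 55 = 76).

B_3 (so(7)) + C_5 (sp(10))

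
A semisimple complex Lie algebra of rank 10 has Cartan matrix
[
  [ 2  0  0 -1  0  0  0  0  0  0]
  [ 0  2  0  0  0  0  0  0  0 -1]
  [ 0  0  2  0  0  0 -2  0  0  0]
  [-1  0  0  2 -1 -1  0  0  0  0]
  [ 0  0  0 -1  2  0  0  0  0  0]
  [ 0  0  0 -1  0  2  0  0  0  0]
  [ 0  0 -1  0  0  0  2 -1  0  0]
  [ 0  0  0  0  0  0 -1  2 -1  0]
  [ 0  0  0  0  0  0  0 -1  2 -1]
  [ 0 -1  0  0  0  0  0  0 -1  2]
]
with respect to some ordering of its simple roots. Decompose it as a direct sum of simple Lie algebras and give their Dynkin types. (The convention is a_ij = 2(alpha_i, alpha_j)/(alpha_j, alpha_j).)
The diagram associated to this matrix has two connected components: the simple roots {alpha_2, alpha_3, alpha_7, alpha_8, alpha_9, alpha_10} form a chain of 6 nodes with a double edge at one end; the terminal node there is the unique long simple root (C_6), and {alpha_1, alpha_4, alpha_5, alpha_6} form a chain of 2 nodes with a fork of two nodes at one end (D_4). A semisimple Lie algebra decomposes uniquely as the direct sum of simple ideals, one per connected component of its Dynkin diagram, so g ≅ C_6 ⊕ D_4 (dimension 78 + 28 = 106).

C6 ⊕ D4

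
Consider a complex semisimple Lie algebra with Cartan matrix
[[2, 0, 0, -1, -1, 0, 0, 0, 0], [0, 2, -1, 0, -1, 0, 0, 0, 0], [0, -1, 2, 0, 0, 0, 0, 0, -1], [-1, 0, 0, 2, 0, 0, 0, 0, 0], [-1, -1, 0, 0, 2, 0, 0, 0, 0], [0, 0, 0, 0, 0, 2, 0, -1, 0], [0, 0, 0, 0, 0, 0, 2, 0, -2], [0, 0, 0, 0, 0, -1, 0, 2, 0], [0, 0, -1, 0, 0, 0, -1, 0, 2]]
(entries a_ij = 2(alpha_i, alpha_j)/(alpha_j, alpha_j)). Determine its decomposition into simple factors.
type A_2 ⊕ type C_7

The diagram associated to this matrix has two connected components: the simple roots {alpha_6, alpha_8} form a chain of 2 nodes with single edges (A_2), and {alpha_1, alpha_2, alpha_3, alpha_4, alpha_5, alpha_7, alpha_9} form a chain of 7 nodes with a double edge at one end; the terminal node there is the unique long simple root (C_7). A semisimple Lie algebra decomposes uniquely as the direct sum of simple ideals, one per connected component of its Dynkin diagram, so g ≅ A_2 ⊕ C_7 (dimension 8 + 105 = 113).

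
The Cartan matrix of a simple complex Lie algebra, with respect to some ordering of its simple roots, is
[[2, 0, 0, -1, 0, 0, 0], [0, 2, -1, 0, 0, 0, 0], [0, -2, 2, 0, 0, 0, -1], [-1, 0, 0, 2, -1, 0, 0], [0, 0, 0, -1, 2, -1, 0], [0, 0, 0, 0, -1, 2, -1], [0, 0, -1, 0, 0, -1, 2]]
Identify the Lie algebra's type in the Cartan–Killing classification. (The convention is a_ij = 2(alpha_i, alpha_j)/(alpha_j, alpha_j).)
B7

The matrix has rank 7 with 2's on the diagonal. Reading the off-diagonal entries as Dynkin edges (a single edge where a_ij = a_ji = -1; a double or triple edge where a_ij * a_ji = 2 or 3), the diagram is a chain of 7 nodes with a double edge at one end; the terminal node there is the unique short simple root (B_7). One simple-root ordering that puts it in standard form is (alpha_1, alpha_4, alpha_5, alpha_6, alpha_7, alpha_3, alpha_2). So the algebra is type B_7, i.e. so(15).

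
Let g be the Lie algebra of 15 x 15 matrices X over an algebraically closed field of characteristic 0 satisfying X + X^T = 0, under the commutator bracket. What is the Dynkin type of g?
This is so(15) with 15 odd, which has dimension 15(15-1)/2 = 105 and rank (15-1)/2 = 7. In the classification of classical Lie algebras, the orthogonal algebra so(2n+1) in an odd number of variables has type B_n; here n = 7, so the Dynkin diagram is a chain of 7 nodes with a double edge at one end; the terminal node there is the unique short simple root (B_7). Hence the type is B_7.

B7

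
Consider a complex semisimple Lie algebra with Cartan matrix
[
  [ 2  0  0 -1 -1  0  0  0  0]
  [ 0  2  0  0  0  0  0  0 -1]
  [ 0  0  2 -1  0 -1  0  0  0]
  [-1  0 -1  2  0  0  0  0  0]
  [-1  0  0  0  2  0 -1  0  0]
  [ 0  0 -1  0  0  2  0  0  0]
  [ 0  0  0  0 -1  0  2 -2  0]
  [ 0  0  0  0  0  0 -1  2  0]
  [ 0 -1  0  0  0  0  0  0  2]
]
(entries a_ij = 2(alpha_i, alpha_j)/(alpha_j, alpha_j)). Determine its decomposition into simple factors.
The diagram associated to this matrix has two connected components: the simple roots {alpha_2, alpha_9} form a chain of 2 nodes with single edges (A_2), and {alpha_1, alpha_3, alpha_4, alpha_5, alpha_6, alpha_7, alpha_8} form a chain of 7 nodes with a double edge at one end; the terminal node there is the unique short simple root (B_7). A semisimple Lie algebra decomposes uniquely as the direct sum of simple ideals, one per connected component of its Dynkin diagram, so g ≅ A_2 ⊕ B_7 (dimension 8 + 105 = 113).

type A_2 ⊕ type B_7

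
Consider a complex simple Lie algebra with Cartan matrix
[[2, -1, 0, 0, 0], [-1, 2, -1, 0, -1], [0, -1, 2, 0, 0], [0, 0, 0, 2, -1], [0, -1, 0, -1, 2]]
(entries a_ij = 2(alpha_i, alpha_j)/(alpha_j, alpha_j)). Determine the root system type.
The matrix has rank 5 with 2's on the diagonal. Reading the off-diagonal entries as Dynkin edges (a single edge where a_ij = a_ji = -1; a double or triple edge where a_ij * a_ji = 2 or 3), the diagram is a chain of 3 nodes with a fork of two nodes at one end (D_5). One simple-root ordering that puts it in standard form is (alpha_4, alpha_5, alpha_2, alpha_3, alpha_1). So the algebra is type D_5, i.e. so(10).

D_5 (so(10))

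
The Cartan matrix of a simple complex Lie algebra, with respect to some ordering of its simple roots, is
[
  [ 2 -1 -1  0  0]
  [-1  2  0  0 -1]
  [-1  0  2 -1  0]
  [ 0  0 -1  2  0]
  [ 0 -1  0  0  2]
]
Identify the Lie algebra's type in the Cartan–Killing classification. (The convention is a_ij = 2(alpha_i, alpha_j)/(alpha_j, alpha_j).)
A_5 (sl(6))

The matrix has rank 5 with 2's on the diagonal. Reading the off-diagonal entries as Dynkin edges (a single edge where a_ij = a_ji = -1; a double or triple edge where a_ij * a_ji = 2 or 3), the diagram is a chain of 5 nodes with single edges (A_5). One simple-root ordering that puts it in standard form is (alpha_5, alpha_2, alpha_1, alpha_3, alpha_4). So the algebra is type A_5, i.e. sl(6).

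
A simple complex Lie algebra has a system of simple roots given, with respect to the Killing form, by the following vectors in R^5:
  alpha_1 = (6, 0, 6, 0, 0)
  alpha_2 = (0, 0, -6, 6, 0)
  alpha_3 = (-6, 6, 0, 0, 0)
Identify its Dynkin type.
A3

Compute the Cartan integers a_ij = 2(alpha_i, alpha_j)/(alpha_j, alpha_j); the resulting 3x3 Cartan matrix is
[[2, -1, -1], [-1, 2, 0], [-1, 0, 2]].
All simple roots have the same length, so the diagram is simply laced. The associated Dynkin diagram is a chain of 3 nodes with single edges (A_3), so the type is A_3 (the algebra sl(4)).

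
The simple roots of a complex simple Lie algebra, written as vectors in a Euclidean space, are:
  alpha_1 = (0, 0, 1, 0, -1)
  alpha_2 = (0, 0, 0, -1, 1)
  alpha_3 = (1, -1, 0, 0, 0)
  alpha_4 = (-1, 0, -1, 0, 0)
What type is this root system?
type A_4

Compute the Cartan integers a_ij = 2(alpha_i, alpha_j)/(alpha_j, alpha_j); the resulting 4x4 Cartan matrix is
[[2, -1, 0, -1], [-1, 2, 0, 0], [0, 0, 2, -1], [-1, 0, -1, 2]].
All simple roots have the same length, so the diagram is simply laced. The associated Dynkin diagram is a chain of 4 nodes with single edges (A_4), so the type is A_4 (the algebra sl(5)).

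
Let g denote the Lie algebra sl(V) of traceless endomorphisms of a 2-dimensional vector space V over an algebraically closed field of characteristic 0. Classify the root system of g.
type A_1

This is sl(2), which has dimension 2^2 - 1 = 3 and rank 2 - 1 = 1 (a Cartan subalgebra is the diagonal traceless matrices). In the classification of classical Lie algebras, the special linear algebra sl(n+1) has type A_n; here n = 1, so the Dynkin diagram is a chain of 1 nodes with single edges (A_1). Hence the type is A_1.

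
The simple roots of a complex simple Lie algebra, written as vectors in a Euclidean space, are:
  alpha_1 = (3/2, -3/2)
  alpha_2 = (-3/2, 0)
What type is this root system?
Compute the Cartan integers a_ij = 2(alpha_i, alpha_j)/(alpha_j, alpha_j); the resulting 2x2 Cartan matrix is
[[2, -2], [-1, 2]].
The roots have two lengths (squared-length ratio 2:1); the short ones are alpha_{2}. The associated Dynkin diagram is a chain of 2 nodes with a double edge at one end; the terminal node there is the unique short simple root (B_2), so the type is B_2 (the algebra so(5)).

B_2 (so(5))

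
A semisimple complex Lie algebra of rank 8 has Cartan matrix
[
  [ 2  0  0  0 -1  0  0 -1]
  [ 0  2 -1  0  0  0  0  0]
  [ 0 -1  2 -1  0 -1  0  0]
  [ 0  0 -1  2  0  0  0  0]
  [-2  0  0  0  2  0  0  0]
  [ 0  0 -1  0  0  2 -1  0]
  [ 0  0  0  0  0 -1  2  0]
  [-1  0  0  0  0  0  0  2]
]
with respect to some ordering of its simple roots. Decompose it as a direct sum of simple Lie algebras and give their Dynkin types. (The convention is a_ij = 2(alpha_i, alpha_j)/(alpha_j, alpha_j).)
C3 ⊕ D5

The diagram associated to this matrix has two connected components: the simple roots {alpha_1, alpha_5, alpha_8} form a chain of 3 nodes with a double edge at one end; the terminal node there is the unique long simple root (C_3), and {alpha_2, alpha_3, alpha_4, alpha_6, alpha_7} form a chain of 3 nodes with a fork of two nodes at one end (D_5). A semisimple Lie algebra decomposes uniquely as the direct sum of simple ideals, one per connected component of its Dynkin diagram, so g ≅ C_3 ⊕ D_5 (dimension 21 + 45 = 66).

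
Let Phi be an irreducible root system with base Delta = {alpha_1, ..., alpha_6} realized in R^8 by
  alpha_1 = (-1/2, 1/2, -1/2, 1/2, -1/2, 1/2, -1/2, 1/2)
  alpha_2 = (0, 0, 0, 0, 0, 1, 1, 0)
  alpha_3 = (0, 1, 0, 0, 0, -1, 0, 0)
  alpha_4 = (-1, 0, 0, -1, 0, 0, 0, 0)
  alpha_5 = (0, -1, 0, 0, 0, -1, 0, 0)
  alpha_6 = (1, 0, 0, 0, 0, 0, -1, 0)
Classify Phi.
type E_6

Compute the Cartan integers a_ij = 2(alpha_i, alpha_j)/(alpha_j, alpha_j); the resulting 6x6 Cartan matrix is
[[2, 0, 0, 0, -1, 0], [0, 2, -1, 0, -1, -1], [0, -1, 2, 0, 0, 0], [0, 0, 0, 2, 0, -1], [-1, -1, 0, 0, 2, 0], [0, -1, 0, -1, 0, 2]].
All simple roots have the same length, so the diagram is simply laced. The associated Dynkin diagram is a chain of 5 nodes with one extra node attached to the third node from one end (E_6), so the type is E_6.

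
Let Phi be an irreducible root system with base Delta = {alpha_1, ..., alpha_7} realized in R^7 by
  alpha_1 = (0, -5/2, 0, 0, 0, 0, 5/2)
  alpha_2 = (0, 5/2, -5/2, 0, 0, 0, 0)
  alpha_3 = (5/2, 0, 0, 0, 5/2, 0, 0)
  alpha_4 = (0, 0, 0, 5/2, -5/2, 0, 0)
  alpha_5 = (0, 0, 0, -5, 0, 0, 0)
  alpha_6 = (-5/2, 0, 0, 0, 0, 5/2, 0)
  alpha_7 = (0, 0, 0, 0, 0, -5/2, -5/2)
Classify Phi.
type C_7

Compute the Cartan integers a_ij = 2(alpha_i, alpha_j)/(alpha_j, alpha_j); the resulting 7x7 Cartan matrix is
[[2, -1, 0, 0, 0, 0, -1], [-1, 2, 0, 0, 0, 0, 0], [0, 0, 2, -1, 0, -1, 0], [0, 0, -1, 2, -1, 0, 0], [0, 0, 0, -2, 2, 0, 0], [0, 0, -1, 0, 0, 2, -1], [-1, 0, 0, 0, 0, -1, 2]].
The roots have two lengths (squared-length ratio 2:1); the short ones are alpha_{1,2,3,4,6,7}. The associated Dynkin diagram is a chain of 7 nodes with a double edge at one end; the terminal node there is the unique long simple root (C_7), so the type is C_7 (the algebra sp(14)).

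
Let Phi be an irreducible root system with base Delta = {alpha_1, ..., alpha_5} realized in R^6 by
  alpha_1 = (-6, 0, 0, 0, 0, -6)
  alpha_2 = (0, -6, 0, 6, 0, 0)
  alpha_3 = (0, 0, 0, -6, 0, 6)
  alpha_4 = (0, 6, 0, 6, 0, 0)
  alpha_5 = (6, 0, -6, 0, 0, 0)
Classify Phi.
Compute the Cartan integers a_ij = 2(alpha_i, alpha_j)/(alpha_j, alpha_j); the resulting 5x5 Cartan matrix is
[[2, 0, -1, 0, -1], [0, 2, -1, 0, 0], [-1, -1, 2, -1, 0], [0, 0, -1, 2, 0], [-1, 0, 0, 0, 2]].
All simple roots have the same length, so the diagram is simply laced. The associated Dynkin diagram is a chain of 3 nodes with a fork of two nodes at one end (D_5), so the type is D_5 (the algebra so(10)).

D_5 (so(10))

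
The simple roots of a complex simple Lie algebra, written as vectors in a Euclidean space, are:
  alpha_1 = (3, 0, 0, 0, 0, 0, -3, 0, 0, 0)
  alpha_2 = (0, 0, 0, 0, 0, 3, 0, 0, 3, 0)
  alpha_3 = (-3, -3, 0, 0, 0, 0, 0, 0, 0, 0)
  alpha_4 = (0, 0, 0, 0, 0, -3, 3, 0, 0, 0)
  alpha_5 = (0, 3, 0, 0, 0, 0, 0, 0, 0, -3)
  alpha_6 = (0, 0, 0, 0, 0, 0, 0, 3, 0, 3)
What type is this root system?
Compute the Cartan integers a_ij = 2(alpha_i, alpha_j)/(alpha_j, alpha_j); the resulting 6x6 Cartan matrix is
[[2, 0, -1, -1, 0, 0], [0, 2, 0, -1, 0, 0], [-1, 0, 2, 0, -1, 0], [-1, -1, 0, 2, 0, 0], [0, 0, -1, 0, 2, -1], [0, 0, 0, 0, -1, 2]].
All simple roots have the same length, so the diagram is simply laced. The associated Dynkin diagram is a chain of 6 nodes with single edges (A_6), so the type is A_6 (the algebra sl(7)).

A_6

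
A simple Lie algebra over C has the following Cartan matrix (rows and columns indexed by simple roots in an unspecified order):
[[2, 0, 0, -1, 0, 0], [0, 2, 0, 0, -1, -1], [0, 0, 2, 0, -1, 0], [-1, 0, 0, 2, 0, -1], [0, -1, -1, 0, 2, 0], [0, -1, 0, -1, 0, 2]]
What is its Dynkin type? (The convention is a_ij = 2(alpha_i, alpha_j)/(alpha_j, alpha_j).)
A6

The matrix has rank 6 with 2's on the diagonal. Reading the off-diagonal entries as Dynkin edges (a single edge where a_ij = a_ji = -1; a double or triple edge where a_ij * a_ji = 2 or 3), the diagram is a chain of 6 nodes with single edges (A_6). One simple-root ordering that puts it in standard form is (alpha_1, alpha_4, alpha_6, alpha_2, alpha_5, alpha_3). So the algebra is type A_6, i.e. sl(7).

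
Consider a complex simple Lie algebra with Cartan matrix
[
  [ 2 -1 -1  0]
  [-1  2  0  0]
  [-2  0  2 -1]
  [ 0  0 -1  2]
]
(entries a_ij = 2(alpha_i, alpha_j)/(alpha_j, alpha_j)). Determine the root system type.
F_4

The matrix has rank 4 with 2's on the diagonal. Reading the off-diagonal entries as Dynkin edges (a single edge where a_ij = a_ji = -1; a double or triple edge where a_ij * a_ji = 2 or 3), the diagram is a chain of 4 nodes with a double edge between the middle two (F_4). One simple-root ordering that puts it in standard form is (alpha_4, alpha_3, alpha_1, alpha_2). So the algebra is type F_4.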